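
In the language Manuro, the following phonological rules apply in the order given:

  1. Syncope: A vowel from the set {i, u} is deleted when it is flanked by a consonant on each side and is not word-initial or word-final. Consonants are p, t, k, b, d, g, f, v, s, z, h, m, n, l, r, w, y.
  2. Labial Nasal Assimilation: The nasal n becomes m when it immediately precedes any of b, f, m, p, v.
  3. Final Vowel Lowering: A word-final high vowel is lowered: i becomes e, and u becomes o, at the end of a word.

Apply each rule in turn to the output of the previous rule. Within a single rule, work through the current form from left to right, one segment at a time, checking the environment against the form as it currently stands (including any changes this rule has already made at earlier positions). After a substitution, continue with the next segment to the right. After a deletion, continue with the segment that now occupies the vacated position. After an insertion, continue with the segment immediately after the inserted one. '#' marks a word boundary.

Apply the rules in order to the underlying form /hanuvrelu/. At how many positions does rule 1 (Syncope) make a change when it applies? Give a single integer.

1

1 Syncope: [hanuvrelu] → [hanvrelu]
2 Labial Nasal Assimilation: [hanvrelu] → [hamvrelu]
3 Final Vowel Lowering: [hamvrelu] → [hamvrelo]
Rule 1 changed 1 position(s).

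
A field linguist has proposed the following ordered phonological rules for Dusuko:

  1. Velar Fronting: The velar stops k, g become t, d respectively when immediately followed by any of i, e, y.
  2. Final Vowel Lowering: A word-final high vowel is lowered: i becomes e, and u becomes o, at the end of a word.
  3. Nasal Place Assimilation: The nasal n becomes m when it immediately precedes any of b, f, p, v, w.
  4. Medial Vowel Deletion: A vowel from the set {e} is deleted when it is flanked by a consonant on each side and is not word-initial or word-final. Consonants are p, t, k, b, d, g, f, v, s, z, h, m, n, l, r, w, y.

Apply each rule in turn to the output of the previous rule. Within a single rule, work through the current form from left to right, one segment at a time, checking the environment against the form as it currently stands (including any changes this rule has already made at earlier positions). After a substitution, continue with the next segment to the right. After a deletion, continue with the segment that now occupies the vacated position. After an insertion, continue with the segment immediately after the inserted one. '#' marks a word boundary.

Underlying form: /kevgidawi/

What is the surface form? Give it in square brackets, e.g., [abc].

[tvdidawe]

1 Velar Fronting: [kevgidawi] → [tevdidawi]
2 Final Vowel Lowering: [tevdidawi] → [tevdidawe]
3 Nasal Place Assimilation: no change — [tevdidawe]
4 Medial Vowel Deletion: [tevdidawe] → [tvdidawe]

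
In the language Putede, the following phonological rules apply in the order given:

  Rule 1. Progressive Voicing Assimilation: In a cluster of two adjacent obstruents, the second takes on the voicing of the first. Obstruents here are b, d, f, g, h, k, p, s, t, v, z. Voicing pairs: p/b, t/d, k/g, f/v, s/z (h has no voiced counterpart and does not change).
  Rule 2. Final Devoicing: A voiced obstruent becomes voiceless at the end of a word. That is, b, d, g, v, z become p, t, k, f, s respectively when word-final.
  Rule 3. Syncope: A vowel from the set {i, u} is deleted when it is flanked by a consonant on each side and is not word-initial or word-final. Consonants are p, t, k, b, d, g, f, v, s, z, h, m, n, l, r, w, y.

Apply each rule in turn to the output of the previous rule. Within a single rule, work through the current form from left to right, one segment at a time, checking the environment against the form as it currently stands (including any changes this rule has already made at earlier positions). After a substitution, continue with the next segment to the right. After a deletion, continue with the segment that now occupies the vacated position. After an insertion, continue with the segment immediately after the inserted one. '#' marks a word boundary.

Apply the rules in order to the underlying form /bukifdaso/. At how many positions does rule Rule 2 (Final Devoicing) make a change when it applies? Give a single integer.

Rule 1 Progressive Voicing Assimilation: [bukifdaso] → [bukiftaso]
Rule 2 Final Devoicing: no change — [bukiftaso]
Rule 3 Syncope: [bukiftaso] → [bkftaso]
Rule Rule 2 changed 0 position(s).

0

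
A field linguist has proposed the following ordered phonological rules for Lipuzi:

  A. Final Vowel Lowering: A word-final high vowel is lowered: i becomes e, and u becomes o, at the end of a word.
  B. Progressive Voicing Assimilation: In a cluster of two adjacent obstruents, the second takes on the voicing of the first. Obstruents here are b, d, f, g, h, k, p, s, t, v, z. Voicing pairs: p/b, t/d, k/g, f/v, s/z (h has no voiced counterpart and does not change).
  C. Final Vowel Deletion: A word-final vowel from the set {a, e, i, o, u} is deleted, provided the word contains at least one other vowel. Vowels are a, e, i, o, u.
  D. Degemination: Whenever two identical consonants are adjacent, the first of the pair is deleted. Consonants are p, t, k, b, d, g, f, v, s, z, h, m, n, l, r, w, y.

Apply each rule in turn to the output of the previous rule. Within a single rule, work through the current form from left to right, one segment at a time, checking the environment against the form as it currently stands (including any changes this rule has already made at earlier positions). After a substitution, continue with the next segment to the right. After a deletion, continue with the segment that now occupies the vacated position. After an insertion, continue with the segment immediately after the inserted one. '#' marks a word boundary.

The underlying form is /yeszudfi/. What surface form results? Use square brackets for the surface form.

A Final Vowel Lowering: [yeszudfi] → [yeszudfe]
B Progressive Voicing Assimilation: [yeszudfe] → [yessudve]
C Final Vowel Deletion: [yessudve] → [yessudv]
D Degemination: [yessudv] → [yesudv]

[yesudv]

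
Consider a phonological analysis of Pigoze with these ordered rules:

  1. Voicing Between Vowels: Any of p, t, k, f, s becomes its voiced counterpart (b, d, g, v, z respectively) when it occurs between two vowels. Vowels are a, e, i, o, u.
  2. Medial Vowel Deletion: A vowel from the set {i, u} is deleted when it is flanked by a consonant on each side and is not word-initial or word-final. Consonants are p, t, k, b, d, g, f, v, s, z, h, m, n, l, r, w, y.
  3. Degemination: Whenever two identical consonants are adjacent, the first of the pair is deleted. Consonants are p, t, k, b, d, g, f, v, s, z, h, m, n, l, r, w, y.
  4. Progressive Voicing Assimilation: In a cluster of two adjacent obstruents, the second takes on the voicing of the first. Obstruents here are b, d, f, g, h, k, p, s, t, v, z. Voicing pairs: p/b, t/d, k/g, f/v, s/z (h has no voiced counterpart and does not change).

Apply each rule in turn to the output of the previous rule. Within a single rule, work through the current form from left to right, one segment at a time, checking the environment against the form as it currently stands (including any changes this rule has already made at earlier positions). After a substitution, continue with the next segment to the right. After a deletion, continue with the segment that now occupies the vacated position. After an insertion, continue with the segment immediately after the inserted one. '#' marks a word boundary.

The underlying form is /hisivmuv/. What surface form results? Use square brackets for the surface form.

1 Voicing Between Vowels: [hisivmuv] → [hizivmuv]
2 Medial Vowel Deletion: [hizivmuv] → [hzvmv]
3 Degemination: no change — [hzvmv]
4 Progressive Voicing Assimilation: [hzvmv] → [hsfmv]

[hsfmv]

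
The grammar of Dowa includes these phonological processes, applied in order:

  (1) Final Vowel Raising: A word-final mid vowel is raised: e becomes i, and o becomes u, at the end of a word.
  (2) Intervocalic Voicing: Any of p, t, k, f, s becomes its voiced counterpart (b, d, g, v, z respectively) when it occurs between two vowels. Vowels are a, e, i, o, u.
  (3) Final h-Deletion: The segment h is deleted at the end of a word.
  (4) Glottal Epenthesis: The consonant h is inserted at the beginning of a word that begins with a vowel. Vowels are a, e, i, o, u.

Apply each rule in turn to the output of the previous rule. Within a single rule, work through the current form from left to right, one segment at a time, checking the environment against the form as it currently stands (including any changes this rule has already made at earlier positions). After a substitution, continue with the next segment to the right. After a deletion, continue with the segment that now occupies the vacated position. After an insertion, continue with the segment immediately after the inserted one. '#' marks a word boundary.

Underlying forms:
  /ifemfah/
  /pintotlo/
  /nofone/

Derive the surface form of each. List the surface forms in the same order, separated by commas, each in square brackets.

/ifemfah/:
  (1) Final Vowel Raising: no change — [ifemfah]
  (2) Intervocalic Voicing: [ifemfah] → [ivemfah]
  (3) Final h-Deletion: [ivemfah] → [ivemfa]
  (4) Glottal Epenthesis: [ivemfa] → [hivemfa]
/pintotlo/:
  (1) Final Vowel Raising: [pintotlo] → [pintotlu]
  (2) Intervocalic Voicing: no change — [pintotlu]
  (3) Final h-Deletion: no change — [pintotlu]
  (4) Glottal Epenthesis: no change — [pintotlu]
/nofone/:
  (1) Final Vowel Raising: [nofone] → [nofoni]
  (2) Intervocalic Voicing: [nofoni] → [novoni]
  (3) Final h-Deletion: no change — [novoni]
  (4) Glottal Epenthesis: no change — [novoni]

[hivemfa], [pintotlu], [novoni]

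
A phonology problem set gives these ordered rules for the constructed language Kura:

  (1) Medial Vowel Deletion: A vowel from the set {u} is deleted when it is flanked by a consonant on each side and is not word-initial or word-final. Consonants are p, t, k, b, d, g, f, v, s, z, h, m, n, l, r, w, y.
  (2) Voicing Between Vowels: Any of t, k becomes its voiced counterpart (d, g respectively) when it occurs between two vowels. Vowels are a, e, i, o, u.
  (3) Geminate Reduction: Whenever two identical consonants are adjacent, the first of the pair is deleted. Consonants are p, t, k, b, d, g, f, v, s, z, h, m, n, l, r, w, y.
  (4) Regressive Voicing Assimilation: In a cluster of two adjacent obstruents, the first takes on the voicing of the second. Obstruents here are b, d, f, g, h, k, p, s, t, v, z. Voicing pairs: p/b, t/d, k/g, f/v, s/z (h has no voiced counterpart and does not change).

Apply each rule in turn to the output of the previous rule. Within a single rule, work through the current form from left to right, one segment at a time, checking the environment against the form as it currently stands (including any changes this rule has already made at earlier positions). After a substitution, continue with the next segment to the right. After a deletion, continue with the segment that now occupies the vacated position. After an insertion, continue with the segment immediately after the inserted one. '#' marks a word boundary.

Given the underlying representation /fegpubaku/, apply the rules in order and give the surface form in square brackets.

[fekbbagu]

(1) Medial Vowel Deletion: [fegpubaku] → [fegpbaku]
(2) Voicing Between Vowels: [fegpbaku] → [fegpbagu]
(3) Geminate Reduction: no change — [fegpbagu]
(4) Regressive Voicing Assimilation: [fegpbagu] → [fekbbagu]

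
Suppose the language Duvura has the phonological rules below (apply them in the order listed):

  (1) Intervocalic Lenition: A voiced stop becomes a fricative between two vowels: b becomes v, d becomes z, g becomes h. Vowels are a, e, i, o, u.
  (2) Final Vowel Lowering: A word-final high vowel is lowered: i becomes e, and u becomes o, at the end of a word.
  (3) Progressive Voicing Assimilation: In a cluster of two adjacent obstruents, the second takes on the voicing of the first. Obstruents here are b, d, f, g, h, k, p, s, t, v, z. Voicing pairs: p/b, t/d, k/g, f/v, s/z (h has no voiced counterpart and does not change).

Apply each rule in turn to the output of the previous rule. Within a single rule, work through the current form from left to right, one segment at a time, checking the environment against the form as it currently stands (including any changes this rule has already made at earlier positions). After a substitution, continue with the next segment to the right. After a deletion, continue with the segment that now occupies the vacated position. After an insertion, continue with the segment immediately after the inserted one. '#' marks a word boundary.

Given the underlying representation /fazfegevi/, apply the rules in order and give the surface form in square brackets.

[fazveheve]

(1) Intervocalic Lenition: [fazfegevi] → [fazfehevi]
(2) Final Vowel Lowering: [fazfehevi] → [fazfeheve]
(3) Progressive Voicing Assimilation: [fazfeheve] → [fazveheve]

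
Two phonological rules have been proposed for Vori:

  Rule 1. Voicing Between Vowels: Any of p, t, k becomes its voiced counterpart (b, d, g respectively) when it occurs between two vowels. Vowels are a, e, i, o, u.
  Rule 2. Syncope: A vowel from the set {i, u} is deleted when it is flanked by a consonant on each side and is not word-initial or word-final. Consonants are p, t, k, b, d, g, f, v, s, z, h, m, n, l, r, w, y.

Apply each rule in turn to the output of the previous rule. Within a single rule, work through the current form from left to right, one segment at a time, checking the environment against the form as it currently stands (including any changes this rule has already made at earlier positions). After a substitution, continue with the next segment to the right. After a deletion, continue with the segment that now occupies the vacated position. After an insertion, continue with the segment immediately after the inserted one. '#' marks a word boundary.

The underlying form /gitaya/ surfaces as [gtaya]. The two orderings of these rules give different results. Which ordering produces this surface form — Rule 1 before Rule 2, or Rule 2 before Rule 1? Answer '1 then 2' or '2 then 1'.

2 then 1

Order 1 then 2:
  1 Voicing Between Vowels: [gitaya] → [gidaya]
  2 Syncope: [gidaya] → [gdaya]
  result: [gdaya]
Order 2 then 1:
  2 Syncope: [gitaya] → [gtaya]
  1 Voicing Between Vowels: no change — [gtaya]
  result: [gtaya]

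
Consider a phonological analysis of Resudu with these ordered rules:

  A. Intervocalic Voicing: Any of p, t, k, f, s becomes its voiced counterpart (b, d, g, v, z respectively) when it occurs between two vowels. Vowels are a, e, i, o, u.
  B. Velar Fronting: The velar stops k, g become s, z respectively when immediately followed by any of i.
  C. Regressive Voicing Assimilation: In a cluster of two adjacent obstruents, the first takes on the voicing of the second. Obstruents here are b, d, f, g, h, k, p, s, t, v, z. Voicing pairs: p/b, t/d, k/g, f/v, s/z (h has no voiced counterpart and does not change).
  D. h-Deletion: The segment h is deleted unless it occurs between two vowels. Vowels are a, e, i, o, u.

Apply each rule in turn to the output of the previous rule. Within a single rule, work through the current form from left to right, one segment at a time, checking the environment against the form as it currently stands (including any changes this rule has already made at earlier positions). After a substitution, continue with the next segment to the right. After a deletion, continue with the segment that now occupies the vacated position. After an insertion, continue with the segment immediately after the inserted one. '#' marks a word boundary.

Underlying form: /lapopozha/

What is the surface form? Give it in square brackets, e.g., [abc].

A Intervocalic Voicing: [lapopozha] → [labobozha]
B Velar Fronting: no change — [labobozha]
C Regressive Voicing Assimilation: [labobozha] → [labobosha]
D h-Deletion: [labobosha] → [labobosa]

[labobosa]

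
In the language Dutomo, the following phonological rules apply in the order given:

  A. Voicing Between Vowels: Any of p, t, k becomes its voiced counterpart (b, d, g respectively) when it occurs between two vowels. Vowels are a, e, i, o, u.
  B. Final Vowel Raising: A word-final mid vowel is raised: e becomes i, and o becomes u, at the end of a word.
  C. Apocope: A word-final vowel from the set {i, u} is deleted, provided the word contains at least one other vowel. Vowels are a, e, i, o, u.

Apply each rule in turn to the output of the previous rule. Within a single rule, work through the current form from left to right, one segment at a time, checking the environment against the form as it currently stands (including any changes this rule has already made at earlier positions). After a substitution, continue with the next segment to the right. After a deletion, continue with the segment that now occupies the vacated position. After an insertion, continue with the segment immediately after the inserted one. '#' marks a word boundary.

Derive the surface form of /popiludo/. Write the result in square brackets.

[pobilud]

A Voicing Between Vowels: [popiludo] → [pobiludo]
B Final Vowel Raising: [pobiludo] → [pobiludu]
C Apocope: [pobiludu] → [pobilud]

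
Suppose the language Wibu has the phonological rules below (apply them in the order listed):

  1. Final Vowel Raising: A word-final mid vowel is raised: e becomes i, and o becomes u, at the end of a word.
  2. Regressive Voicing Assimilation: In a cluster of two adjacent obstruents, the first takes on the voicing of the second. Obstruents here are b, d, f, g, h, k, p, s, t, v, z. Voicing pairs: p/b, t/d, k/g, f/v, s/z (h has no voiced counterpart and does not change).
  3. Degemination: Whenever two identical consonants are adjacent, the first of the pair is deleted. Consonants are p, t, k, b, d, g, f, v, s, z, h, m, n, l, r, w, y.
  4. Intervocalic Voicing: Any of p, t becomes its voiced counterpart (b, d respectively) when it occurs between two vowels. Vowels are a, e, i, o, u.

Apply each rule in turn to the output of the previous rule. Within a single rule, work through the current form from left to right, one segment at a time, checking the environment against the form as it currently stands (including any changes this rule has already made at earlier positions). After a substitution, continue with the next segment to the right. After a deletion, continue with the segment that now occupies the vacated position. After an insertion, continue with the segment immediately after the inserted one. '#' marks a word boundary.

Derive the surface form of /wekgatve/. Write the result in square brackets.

1 Final Vowel Raising: [wekgatve] → [wekgatvi]
2 Regressive Voicing Assimilation: [wekgatvi] → [weggadvi]
3 Degemination: [weggadvi] → [wegadvi]
4 Intervocalic Voicing: no change — [wegadvi]

[wegadvi]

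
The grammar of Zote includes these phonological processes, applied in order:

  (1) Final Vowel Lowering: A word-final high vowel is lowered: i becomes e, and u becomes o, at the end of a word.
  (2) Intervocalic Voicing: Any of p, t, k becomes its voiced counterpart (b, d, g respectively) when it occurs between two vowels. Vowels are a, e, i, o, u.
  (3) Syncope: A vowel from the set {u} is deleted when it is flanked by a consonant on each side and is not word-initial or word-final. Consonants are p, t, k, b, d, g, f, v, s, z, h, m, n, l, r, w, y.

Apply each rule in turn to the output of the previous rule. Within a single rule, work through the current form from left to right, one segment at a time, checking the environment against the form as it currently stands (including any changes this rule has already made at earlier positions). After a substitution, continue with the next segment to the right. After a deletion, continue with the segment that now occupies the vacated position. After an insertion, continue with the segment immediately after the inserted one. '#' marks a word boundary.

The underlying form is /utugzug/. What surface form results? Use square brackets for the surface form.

[udgzg]

(1) Final Vowel Lowering: no change — [utugzug]
(2) Intervocalic Voicing: [utugzug] → [udugzug]
(3) Syncope: [udugzug] → [udgzg]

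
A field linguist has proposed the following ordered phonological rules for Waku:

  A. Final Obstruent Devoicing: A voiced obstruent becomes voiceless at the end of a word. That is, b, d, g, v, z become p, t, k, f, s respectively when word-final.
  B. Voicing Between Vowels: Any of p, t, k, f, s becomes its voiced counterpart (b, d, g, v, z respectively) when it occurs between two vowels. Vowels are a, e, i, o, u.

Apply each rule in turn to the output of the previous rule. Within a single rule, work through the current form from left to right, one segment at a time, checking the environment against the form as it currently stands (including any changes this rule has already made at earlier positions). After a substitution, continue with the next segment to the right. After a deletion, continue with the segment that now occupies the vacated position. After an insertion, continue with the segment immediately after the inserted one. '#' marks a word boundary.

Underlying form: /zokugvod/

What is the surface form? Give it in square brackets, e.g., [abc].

A Final Obstruent Devoicing: [zokugvod] → [zokugvot]
B Voicing Between Vowels: [zokugvot] → [zogugvot]

[zogugvot]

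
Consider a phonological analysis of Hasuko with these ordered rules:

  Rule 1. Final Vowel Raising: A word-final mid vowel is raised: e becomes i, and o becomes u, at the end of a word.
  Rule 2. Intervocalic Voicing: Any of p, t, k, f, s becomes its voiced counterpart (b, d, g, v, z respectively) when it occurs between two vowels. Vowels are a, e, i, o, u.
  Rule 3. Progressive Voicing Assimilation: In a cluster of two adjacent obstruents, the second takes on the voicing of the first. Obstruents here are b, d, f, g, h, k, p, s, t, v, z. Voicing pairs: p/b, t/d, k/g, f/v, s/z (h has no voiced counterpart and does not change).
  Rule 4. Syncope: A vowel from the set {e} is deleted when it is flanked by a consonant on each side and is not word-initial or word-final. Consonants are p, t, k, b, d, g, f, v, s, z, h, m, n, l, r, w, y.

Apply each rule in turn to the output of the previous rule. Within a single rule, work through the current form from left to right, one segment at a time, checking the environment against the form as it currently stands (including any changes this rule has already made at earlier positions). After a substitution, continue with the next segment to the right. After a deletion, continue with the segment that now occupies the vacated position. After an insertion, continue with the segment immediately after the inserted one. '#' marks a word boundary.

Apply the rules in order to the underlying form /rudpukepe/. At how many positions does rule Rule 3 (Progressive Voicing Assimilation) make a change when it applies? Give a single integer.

Rule 1 Final Vowel Raising: [rudpukepe] → [rudpukepi]
Rule 2 Intervocalic Voicing: [rudpukepi] → [rudpugebi]
Rule 3 Progressive Voicing Assimilation: [rudpugebi] → [rudbugebi]
Rule 4 Syncope: [rudbugebi] → [rudbugbi]
Rule Rule 3 changed 1 position(s).

1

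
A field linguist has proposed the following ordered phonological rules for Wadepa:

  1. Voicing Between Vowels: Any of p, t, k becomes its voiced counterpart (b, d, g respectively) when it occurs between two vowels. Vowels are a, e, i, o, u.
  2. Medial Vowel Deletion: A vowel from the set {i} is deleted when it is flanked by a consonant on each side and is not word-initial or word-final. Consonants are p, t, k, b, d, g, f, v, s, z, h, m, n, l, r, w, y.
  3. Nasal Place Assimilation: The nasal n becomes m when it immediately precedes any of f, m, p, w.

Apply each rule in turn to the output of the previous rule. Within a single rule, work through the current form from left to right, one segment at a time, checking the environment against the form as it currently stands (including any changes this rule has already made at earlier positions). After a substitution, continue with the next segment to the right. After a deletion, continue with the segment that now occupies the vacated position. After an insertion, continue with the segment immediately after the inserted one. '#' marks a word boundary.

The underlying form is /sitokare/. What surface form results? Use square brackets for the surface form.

1 Voicing Between Vowels: [sitokare] → [sidogare]
2 Medial Vowel Deletion: [sidogare] → [sdogare]
3 Nasal Place Assimilation: no change — [sdogare]

[sdogare]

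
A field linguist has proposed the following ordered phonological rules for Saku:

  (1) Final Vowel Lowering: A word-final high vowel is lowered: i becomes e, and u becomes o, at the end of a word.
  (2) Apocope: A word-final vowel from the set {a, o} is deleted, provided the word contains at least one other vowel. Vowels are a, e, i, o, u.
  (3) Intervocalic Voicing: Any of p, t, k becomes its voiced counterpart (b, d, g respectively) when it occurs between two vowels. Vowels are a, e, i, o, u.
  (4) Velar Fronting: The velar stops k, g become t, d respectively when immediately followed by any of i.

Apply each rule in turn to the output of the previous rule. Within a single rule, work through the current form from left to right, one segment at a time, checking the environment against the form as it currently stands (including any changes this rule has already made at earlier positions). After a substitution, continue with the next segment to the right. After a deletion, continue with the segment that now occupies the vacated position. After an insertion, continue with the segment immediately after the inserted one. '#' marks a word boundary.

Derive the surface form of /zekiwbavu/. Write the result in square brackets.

(1) Final Vowel Lowering: [zekiwbavu] → [zekiwbavo]
(2) Apocope: [zekiwbavo] → [zekiwbav]
(3) Intervocalic Voicing: [zekiwbav] → [zegiwbav]
(4) Velar Fronting: [zegiwbav] → [zediwbav]

[zediwbav]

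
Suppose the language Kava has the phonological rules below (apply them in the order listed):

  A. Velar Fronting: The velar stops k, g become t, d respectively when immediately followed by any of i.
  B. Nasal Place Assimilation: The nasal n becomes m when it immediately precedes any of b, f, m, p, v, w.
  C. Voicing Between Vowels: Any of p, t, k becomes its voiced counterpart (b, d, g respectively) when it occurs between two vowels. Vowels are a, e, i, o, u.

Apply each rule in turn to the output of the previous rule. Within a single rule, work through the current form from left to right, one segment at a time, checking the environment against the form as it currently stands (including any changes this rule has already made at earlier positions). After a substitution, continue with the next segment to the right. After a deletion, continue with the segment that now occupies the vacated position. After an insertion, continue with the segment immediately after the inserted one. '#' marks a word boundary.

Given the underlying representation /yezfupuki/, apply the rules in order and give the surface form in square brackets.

[yezfubudi]

A Velar Fronting: [yezfupuki] → [yezfuputi]
B Nasal Place Assimilation: no change — [yezfuputi]
C Voicing Between Vowels: [yezfuputi] → [yezfubudi]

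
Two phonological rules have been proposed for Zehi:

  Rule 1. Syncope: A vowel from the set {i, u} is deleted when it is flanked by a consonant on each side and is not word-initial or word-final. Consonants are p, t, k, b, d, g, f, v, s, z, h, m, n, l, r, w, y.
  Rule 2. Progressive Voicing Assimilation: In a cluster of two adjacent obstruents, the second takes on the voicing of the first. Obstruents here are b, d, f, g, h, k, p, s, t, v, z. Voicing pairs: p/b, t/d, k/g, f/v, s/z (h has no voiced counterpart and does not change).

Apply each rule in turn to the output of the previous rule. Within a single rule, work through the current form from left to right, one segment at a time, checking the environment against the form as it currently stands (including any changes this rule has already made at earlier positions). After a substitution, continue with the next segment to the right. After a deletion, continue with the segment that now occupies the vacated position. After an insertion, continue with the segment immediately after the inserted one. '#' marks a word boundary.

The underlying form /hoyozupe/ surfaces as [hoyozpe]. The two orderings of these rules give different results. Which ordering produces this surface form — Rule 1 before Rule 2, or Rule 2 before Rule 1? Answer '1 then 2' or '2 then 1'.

2 then 1

Order 1 then 2:
  1 Syncope: [hoyozupe] → [hoyozpe]
  2 Progressive Voicing Assimilation: [hoyozpe] → [hoyozbe]
  result: [hoyozbe]
Order 2 then 1:
  2 Progressive Voicing Assimilation: no change — [hoyozupe]
  1 Syncope: [hoyozupe] → [hoyozpe]
  result: [hoyozpe]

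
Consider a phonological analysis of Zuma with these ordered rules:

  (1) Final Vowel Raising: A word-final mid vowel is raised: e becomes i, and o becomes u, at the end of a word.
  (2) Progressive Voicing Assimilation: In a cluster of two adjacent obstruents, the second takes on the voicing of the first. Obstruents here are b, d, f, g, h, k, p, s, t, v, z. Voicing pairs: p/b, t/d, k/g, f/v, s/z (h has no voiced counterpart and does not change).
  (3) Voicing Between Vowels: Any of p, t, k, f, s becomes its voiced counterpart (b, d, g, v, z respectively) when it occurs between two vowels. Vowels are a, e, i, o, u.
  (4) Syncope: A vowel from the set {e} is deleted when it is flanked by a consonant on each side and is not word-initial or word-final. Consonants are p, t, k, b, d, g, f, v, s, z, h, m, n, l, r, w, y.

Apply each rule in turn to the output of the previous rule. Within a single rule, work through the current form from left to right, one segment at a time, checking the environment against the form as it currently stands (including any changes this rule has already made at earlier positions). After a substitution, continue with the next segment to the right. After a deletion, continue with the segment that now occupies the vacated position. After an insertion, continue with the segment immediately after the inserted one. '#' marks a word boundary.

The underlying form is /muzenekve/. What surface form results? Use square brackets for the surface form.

[muznkfi]

(1) Final Vowel Raising: [muzenekve] → [muzenekvi]
(2) Progressive Voicing Assimilation: [muzenekvi] → [muzenekfi]
(3) Voicing Between Vowels: no change — [muzenekfi]
(4) Syncope: [muzenekfi] → [muznkfi]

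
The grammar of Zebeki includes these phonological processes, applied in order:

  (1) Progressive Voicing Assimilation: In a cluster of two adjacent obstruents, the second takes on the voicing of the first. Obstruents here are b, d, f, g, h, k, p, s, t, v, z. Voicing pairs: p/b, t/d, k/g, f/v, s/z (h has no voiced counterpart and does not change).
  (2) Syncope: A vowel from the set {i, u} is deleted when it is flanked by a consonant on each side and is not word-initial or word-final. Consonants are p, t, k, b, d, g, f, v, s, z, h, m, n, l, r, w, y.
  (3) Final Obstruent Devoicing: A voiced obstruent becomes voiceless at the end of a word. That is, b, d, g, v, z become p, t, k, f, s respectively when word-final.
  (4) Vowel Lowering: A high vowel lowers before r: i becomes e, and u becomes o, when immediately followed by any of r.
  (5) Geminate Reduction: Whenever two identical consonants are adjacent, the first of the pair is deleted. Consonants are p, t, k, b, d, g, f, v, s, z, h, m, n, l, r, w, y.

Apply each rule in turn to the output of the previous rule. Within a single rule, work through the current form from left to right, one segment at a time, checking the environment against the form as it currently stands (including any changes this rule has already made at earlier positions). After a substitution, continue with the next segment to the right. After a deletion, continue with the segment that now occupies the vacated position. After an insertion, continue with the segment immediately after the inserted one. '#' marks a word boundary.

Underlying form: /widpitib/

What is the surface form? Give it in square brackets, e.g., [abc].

[wdbtp]

(1) Progressive Voicing Assimilation: [widpitib] → [widbitib]
(2) Syncope: [widbitib] → [wdbtb]
(3) Final Obstruent Devoicing: [wdbtb] → [wdbtp]
(4) Vowel Lowering: no change — [wdbtp]
(5) Geminate Reduction: no change — [wdbtp]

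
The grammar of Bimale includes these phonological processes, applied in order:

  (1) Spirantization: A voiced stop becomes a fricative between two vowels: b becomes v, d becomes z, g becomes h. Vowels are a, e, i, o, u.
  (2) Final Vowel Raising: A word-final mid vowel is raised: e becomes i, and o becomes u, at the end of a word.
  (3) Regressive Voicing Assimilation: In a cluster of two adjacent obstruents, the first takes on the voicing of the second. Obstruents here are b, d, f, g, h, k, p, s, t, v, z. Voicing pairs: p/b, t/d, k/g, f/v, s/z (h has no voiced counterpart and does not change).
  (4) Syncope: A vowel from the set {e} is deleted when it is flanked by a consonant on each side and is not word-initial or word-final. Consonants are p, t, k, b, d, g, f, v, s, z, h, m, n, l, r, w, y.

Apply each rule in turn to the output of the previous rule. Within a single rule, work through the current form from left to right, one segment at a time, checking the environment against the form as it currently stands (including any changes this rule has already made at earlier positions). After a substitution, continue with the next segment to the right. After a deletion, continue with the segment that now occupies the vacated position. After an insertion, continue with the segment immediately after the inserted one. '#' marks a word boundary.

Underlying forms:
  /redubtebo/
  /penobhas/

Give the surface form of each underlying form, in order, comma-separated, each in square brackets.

[rzuptvu], [pnophas]

/redubtebo/:
  (1) Spirantization: [redubtebo] → [rezubtevo]
  (2) Final Vowel Raising: [rezubtevo] → [rezubtevu]
  (3) Regressive Voicing Assimilation: [rezubtevu] → [rezuptevu]
  (4) Syncope: [rezuptevu] → [rzuptvu]
/penobhas/:
  (1) Spirantization: no change — [penobhas]
  (2) Final Vowel Raising: no change — [penobhas]
  (3) Regressive Voicing Assimilation: [penobhas] → [penophas]
  (4) Syncope: [penophas] → [pnophas]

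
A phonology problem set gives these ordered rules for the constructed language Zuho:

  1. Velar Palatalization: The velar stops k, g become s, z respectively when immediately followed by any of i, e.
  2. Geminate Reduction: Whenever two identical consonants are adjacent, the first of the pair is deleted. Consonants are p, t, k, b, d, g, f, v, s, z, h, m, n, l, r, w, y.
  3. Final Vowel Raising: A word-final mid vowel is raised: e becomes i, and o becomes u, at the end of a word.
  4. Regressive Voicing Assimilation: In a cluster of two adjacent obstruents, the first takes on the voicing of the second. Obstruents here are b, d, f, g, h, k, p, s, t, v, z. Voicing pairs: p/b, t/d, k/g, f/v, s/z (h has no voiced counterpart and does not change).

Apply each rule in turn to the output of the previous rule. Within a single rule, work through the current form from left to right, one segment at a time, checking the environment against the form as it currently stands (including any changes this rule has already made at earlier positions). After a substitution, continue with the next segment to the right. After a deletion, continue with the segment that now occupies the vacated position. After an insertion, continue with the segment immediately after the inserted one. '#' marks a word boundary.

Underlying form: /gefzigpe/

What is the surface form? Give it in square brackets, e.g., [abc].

[zevzikpi]

1 Velar Palatalization: [gefzigpe] → [zefzigpe]
2 Geminate Reduction: no change — [zefzigpe]
3 Final Vowel Raising: [zefzigpe] → [zefzigpi]
4 Regressive Voicing Assimilation: [zefzigpi] → [zevzikpi]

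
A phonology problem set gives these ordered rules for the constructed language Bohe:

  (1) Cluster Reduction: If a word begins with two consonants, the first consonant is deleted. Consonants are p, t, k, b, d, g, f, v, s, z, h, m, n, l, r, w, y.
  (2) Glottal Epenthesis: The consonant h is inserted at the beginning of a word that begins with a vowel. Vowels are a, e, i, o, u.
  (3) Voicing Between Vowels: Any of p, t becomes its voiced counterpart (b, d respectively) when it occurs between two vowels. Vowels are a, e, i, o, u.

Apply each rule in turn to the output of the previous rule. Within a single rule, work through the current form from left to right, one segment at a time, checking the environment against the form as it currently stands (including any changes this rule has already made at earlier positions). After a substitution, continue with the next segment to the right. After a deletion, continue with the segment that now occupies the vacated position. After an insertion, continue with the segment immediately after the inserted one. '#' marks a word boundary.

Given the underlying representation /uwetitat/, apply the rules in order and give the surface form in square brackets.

[huwedidat]

(1) Cluster Reduction: no change — [uwetitat]
(2) Glottal Epenthesis: [uwetitat] → [huwetitat]
(3) Voicing Between Vowels: [huwetitat] → [huwedidat]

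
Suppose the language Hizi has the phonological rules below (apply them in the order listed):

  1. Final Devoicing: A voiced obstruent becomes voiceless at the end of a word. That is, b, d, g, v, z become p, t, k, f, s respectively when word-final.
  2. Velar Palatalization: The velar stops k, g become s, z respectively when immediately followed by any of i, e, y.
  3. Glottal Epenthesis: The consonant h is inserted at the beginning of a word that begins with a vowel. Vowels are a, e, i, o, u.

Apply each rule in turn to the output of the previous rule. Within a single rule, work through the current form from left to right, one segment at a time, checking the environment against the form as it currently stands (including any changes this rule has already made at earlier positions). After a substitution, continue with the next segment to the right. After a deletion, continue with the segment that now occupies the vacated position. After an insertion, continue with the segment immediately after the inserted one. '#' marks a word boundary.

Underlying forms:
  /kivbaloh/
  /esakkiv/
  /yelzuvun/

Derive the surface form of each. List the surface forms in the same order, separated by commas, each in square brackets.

/kivbaloh/:
  1 Final Devoicing: no change — [kivbaloh]
  2 Velar Palatalization: [kivbaloh] → [sivbaloh]
  3 Glottal Epenthesis: no change — [sivbaloh]
/esakkiv/:
  1 Final Devoicing: [esakkiv] → [esakkif]
  2 Velar Palatalization: [esakkif] → [esaksif]
  3 Glottal Epenthesis: [esaksif] → [hesaksif]
/yelzuvun/:
  1 Final Devoicing: no change — [yelzuvun]
  2 Velar Palatalization: no change — [yelzuvun]
  3 Glottal Epenthesis: no change — [yelzuvun]

[sivbaloh], [hesaksif], [yelzuvun]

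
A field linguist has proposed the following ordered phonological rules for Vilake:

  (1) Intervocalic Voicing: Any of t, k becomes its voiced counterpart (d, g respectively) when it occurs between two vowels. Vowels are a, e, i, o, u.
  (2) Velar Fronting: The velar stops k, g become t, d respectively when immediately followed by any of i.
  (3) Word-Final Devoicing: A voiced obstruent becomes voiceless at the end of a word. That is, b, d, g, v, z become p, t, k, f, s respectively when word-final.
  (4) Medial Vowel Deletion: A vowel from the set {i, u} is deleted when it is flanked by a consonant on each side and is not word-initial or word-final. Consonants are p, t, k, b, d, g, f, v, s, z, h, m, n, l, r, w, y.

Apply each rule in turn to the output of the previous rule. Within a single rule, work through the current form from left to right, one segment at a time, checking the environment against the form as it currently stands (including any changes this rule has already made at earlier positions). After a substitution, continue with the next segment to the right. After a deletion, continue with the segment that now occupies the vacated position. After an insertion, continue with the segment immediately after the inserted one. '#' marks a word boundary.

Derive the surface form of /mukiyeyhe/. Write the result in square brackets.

(1) Intervocalic Voicing: [mukiyeyhe] → [mugiyeyhe]
(2) Velar Fronting: [mugiyeyhe] → [mudiyeyhe]
(3) Word-Final Devoicing: no change — [mudiyeyhe]
(4) Medial Vowel Deletion: [mudiyeyhe] → [mdyeyhe]

[mdyeyhe]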